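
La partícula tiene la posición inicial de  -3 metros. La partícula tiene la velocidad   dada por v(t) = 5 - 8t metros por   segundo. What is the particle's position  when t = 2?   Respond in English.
We need to integrate our velocity equation v(t) = 5 - 8·t 1 time. Finding the integral of v(t) and using x(0) = -3: x(t) = -4·t^2 + 5·t - 3. Using x(t) = -4·t^2 + 5·t - 3 and substituting t = 2, we find x = -9.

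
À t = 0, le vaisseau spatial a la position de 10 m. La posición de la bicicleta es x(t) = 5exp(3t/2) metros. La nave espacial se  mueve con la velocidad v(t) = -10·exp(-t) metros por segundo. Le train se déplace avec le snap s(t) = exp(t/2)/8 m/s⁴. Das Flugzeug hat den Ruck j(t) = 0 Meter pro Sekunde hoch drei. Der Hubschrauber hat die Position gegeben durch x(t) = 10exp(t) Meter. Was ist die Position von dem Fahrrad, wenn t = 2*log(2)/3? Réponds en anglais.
From the given position equation x(t) = 5·exp(3·t/2), we substitute t = 2*log(2)/3 to get x = 10.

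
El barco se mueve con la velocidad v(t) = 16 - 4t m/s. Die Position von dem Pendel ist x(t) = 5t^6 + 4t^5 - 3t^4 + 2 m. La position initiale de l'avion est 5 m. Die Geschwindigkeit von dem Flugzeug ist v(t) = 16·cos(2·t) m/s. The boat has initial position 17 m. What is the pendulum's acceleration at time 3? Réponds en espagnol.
Partiendo de la posición x(t) = 5·t^6 + 4·t^5 - 3·t^4 + 2, tomamos 2 derivadas. Derivando la posición, obtenemos la velocidad: v(t) = 30·t^5 + 20·t^4 - 12·t^3. La derivada de la velocidad da la aceleración: a(t) = 150·t^4 + 80·t^3 - 36·t^2. Usando a(t) = 150·t^4 + 80·t^3 - 36·t^2 y sustituyendo t = 3, encontramos a = 13986.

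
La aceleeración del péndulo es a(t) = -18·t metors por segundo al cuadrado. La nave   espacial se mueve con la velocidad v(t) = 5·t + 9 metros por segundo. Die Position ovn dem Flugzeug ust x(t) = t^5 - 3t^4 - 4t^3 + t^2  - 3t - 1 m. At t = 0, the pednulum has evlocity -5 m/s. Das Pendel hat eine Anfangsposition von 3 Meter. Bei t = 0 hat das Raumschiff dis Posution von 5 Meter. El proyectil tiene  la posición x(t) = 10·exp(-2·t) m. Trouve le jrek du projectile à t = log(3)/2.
En partant de la position x(t) = 10·exp(-2·t), nous prenons 3 dérivées. En prenant d/dt de x(t), nous trouvons v(t) = -20·exp(-2·t). La dérivée de la vitesse donne l'accélération: a(t) = 40·exp(-2·t). La dérivée de l'accélération donne le jerk: j(t) = -80·exp(-2·t). En utilisant j(t) = -80·exp(-2·t) et en substituant t = log(3)/2, nous trouvons j = -80/3.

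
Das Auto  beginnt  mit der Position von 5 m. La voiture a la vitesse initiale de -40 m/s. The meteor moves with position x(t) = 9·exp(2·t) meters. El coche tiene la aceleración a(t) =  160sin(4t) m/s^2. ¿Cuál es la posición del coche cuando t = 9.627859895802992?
Partiendo de la aceleración a(t) = 160·sin(4·t), tomamos 2 integrales. Tomando ∫a(t)dt y aplicando v(0) = -40, encontramos v(t) = -40·cos(4·t). La integral de la velocidad es la posición. Usando x(0) = 5, obtenemos x(t) = 5 - 10·sin(4·t). De la ecuación de la posición x(t) = 5 - 10·sin(4·t), sustituimos t = 9.627859895802992 para obtener x = -2.25890183867214.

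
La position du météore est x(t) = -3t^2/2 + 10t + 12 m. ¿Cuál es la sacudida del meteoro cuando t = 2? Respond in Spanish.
Para resolver esto, necesitamos tomar 3 derivadas de nuestra ecuación de la posición x(t) = -3·t^2/2 + 10·t + 12. Tomando d/dt de x(t), encontramos v(t) = 10 - 3·t. Derivando la velocidad, obtenemos la aceleración: a(t) = -3. Tomando d/dt de a(t), encontramos j(t) = 0. De la ecuación de la sacudida j(t) = 0, sustituimos t = 2 para obtener j = 0.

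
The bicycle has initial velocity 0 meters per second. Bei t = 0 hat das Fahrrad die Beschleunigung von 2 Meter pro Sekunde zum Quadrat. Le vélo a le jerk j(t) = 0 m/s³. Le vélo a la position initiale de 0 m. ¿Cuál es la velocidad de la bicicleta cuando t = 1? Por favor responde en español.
Necesitamos integrar nuestra ecuación de la sacudida j(t) = 0 2 veces. La integral de la sacudida, con a(0) = 2, da la aceleración: a(t) = 2. La integral de la aceleración es la velocidad. Usando v(0) = 0, obtenemos v(t) = 2·t. Usando v(t) = 2·t y sustituyendo t = 1, encontramos v = 2.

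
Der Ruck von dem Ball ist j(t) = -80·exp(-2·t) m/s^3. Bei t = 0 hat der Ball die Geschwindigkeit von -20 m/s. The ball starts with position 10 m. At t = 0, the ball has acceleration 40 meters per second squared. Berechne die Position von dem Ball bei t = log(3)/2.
Wir müssen unsere Gleichung für den Ruck j(t) = -80·exp(-2·t) 3-mal integrieren. Das Integral von dem Ruck ist die Beschleunigung. Mit a(0) = 40 erhalten wir a(t) = 40·exp(-2·t). Die Stammfunktion von der Beschleunigung ist die Geschwindigkeit. Mit v(0) = -20 erhalten wir v(t) = -20·exp(-2·t). Mit ∫v(t)dt und Anwendung von x(0) = 10, finden wir x(t) = 10·exp(-2·t). Aus der Gleichung für die Position x(t) = 10·exp(-2·t), setzen wir t = log(3)/2 ein und erhalten x = 10/3.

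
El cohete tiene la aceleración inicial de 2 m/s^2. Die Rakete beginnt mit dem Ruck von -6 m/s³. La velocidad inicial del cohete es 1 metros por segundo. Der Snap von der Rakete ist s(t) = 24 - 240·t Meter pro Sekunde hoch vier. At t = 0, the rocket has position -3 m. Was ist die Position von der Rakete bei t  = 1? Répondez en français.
Pour résoudre ceci, nous devons prendre 4 intégrales de notre équation du snap s(t) = 24 - 240·t. En prenant ∫s(t)dt et en appliquant j(0) = -6, nous trouvons j(t) = -120·t^2 + 24·t - 6. En intégrant le jerk et en utilisant la condition initiale a(0) = 2, nous obtenons a(t) = -40·t^3 + 12·t^2 - 6·t + 2. En intégrant l'accélération et en utilisant la condition initiale v(0) = 1, nous obtenons v(t) = -10·t^4 + 4·t^3 - 3·t^2 + 2·t + 1. L'intégrale de la vitesse, avec x(0) = -3, donne la position: x(t) = -2·t^5 + t^4 - t^3 + t^2 + t - 3. De l'équation de la position x(t) = -2·t^5 + t^4 - t^3 + t^2 + t - 3, nous substituons t = 1 pour obtenir x = -3.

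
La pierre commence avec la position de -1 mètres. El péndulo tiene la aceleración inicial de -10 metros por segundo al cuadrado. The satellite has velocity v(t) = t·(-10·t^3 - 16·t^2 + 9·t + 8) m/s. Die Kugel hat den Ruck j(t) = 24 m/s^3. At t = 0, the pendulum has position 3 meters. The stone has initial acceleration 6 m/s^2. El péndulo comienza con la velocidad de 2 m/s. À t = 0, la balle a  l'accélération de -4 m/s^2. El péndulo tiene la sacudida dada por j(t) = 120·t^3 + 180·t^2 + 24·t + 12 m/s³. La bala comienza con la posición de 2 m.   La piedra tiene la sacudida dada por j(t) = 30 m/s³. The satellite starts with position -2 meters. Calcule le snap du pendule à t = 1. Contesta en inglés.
Starting from jerk j(t) = 120·t^3 + 180·t^2 + 24·t + 12, we take 1 derivative. Taking d/dt of j(t), we find s(t) = 360·t^2 + 360·t + 24. Using s(t) = 360·t^2 + 360·t + 24 and substituting t = 1, we find s = 744.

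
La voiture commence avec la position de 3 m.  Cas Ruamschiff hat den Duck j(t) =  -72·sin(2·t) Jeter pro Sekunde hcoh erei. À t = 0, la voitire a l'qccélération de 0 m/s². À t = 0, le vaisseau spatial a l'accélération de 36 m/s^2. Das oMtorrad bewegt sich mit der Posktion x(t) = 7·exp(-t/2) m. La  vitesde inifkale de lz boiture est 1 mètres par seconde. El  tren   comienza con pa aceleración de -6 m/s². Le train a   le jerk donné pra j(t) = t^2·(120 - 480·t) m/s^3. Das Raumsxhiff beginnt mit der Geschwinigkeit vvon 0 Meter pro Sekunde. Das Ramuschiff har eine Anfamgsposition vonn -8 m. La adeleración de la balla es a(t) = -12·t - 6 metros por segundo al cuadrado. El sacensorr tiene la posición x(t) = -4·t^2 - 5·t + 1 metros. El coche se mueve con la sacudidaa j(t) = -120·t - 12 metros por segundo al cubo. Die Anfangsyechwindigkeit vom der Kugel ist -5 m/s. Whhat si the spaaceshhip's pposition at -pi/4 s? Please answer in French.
Nous devons trouver la primitive de notre équation du jerk j(t) = -72·sin(2·t) 3 fois. L'intégrale du jerk est l'accélération. En utilisant a(0) = 36, nous obtenons a(t) = 36·cos(2·t). En prenant ∫a(t)dt et en appliquant v(0) = 0, nous trouvons v(t) = 18·sin(2·t). En intégrant la vitesse et en utilisant la condition initiale x(0) = -8, nous obtenons x(t) = 1 - 9·cos(2·t). Nous avons la position x(t) = 1 - 9·cos(2·t). En substituant t = -pi/4: x(-pi/4) = 1.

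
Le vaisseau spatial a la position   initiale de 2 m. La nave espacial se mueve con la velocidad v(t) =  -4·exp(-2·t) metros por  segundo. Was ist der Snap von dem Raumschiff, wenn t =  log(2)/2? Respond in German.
Um dies zu lösen, müssen wir 3 Ableitungen unserer Gleichung für die Geschwindigkeit v(t) = -4·exp(-2·t) nehmen. Mit d/dt von v(t) finden wir a(t) = 8·exp(-2·t). Durch Ableiten von der Beschleunigung erhalten wir den Ruck: j(t) = -16·exp(-2·t). Durch Ableiten von dem Ruck erhalten wir den Snap: s(t) = 32·exp(-2·t). Mit s(t) = 32·exp(-2·t) und Einsetzen von t = log(2)/2, finden wir s = 16.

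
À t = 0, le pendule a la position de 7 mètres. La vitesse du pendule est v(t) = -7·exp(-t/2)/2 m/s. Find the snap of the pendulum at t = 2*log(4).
To solve this, we need to take 3 derivatives of our velocity equation v(t) = -7·exp(-t/2)/2. Differentiating velocity, we get acceleration: a(t) = 7·exp(-t/2)/4. The derivative of acceleration gives jerk: j(t) = -7·exp(-t/2)/8. The derivative of jerk gives snap: s(t) = 7·exp(-t/2)/16. From the given snap equation s(t) = 7·exp(-t/2)/16, we substitute t = 2*log(4) to get s = 7/64.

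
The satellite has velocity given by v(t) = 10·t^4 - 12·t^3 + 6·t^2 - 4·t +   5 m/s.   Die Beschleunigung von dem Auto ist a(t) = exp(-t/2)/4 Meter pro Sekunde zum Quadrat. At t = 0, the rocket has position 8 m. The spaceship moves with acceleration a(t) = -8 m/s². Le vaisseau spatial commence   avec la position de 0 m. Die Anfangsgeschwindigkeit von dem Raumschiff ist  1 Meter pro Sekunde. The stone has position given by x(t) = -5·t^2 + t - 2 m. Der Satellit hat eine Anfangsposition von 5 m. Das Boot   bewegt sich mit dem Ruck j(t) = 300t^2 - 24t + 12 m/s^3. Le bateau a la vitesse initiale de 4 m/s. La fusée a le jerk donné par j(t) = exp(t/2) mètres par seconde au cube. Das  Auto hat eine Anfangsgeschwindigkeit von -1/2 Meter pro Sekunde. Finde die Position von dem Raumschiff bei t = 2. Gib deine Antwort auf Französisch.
En partant de l'accélération a(t) = -8, nous prenons 2 intégrales. L'intégrale de l'accélération est la vitesse. En utilisant v(0) = 1, nous obtenons v(t) = 1 - 8·t. L'intégrale de la vitesse est la position. En utilisant x(0) = 0, nous obtenons x(t) = -4·t^2 + t. Nous avons la position x(t) = -4·t^2 + t. En substituant t = 2: x(2) = -14.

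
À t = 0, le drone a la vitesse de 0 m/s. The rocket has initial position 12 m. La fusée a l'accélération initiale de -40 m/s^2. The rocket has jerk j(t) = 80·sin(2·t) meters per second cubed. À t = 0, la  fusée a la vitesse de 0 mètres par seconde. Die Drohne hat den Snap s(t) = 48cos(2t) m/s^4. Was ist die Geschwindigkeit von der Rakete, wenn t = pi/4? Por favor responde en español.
Debemos encontrar la integral de nuestra ecuación de la sacudida j(t) = 80·sin(2·t) 2 veces. Tomando ∫j(t)dt y aplicando a(0) = -40, encontramos a(t) = -40·cos(2·t). La antiderivada de la aceleración, con v(0) = 0, da la velocidad: v(t) = -20·sin(2·t). Usando v(t) = -20·sin(2·t) y sustituyendo t = pi/4, encontramos v = -20.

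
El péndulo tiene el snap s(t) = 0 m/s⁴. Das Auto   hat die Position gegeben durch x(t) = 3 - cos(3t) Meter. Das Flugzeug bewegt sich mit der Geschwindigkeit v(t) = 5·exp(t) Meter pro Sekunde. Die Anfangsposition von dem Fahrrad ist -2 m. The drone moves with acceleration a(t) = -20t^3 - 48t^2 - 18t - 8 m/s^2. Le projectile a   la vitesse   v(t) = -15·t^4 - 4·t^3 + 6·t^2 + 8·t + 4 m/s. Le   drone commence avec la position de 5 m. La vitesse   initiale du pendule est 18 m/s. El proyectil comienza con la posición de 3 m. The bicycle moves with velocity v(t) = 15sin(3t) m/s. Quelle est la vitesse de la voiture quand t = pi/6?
Nous devons dériver notre équation de la position x(t) = 3 - cos(3·t) 1 fois. La dérivée de la position donne la vitesse: v(t) = 3·sin(3·t). Nous avons la vitesse v(t) = 3·sin(3·t). En substituant t = pi/6: v(pi/6) = 3.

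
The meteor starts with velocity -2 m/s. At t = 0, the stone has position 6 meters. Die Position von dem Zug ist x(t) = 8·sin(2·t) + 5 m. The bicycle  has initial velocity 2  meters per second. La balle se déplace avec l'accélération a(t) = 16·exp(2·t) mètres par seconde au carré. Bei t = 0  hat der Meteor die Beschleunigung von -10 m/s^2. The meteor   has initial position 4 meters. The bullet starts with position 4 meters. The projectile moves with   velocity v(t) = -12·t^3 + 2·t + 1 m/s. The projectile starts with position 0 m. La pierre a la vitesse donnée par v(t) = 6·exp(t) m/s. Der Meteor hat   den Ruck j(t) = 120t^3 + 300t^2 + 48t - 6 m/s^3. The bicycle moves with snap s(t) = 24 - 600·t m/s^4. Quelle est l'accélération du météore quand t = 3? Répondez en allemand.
Um dies zu lösen, müssen wir 1 Integral unserer Gleichung für den Ruck j(t) = 120·t^3 + 300·t^2 + 48·t - 6 finden. Mit ∫j(t)dt und Anwendung von a(0) = -10, finden wir a(t) = 30·t^4 + 100·t^3 + 24·t^2 - 6·t - 10. Wir haben die Beschleunigung a(t) = 30·t^4 + 100·t^3 + 24·t^2 - 6·t - 10. Durch Einsetzen von t = 3: a(3) = 5318.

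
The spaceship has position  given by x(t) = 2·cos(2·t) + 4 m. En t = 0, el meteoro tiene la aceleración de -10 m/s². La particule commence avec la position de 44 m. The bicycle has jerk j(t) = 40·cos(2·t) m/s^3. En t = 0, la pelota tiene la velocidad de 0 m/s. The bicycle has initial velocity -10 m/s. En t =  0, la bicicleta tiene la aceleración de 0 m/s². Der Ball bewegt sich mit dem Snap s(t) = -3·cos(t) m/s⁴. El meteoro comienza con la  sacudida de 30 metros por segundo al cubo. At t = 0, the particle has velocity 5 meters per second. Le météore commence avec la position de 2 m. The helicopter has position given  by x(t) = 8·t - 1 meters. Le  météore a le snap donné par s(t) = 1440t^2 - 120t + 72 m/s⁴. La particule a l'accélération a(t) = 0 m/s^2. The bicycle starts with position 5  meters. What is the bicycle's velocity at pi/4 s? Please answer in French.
Nous devons trouver l'intégrale de notre équation du jerk j(t) = 40·cos(2·t) 2 fois. En prenant ∫j(t)dt et en appliquant a(0) = 0, nous trouvons a(t) = 20·sin(2·t). En prenant ∫a(t)dt et en appliquant v(0) = -10, nous trouvons v(t) = -10·cos(2·t). Nous avons la vitesse v(t) = -10·cos(2·t). En substituant t = pi/4: v(pi/4) = 0.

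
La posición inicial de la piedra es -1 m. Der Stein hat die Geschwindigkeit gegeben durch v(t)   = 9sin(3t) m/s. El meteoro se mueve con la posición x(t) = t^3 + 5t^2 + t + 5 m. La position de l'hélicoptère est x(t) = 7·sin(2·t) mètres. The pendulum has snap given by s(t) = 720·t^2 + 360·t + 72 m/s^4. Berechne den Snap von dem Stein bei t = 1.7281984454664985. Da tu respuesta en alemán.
Um dies zu lösen, müssen wir 3 Ableitungen unserer Gleichung für die Geschwindigkeit v(t) = 9·sin(3·t) nehmen. Durch Ableiten von der Geschwindigkeit erhalten wir die Beschleunigung: a(t) = 27·cos(3·t). Die Ableitung von der Beschleunigung ergibt den Ruck: j(t) = -81·sin(3·t). Mit d/dt von j(t) finden wir s(t) = -243·cos(3·t). Wir haben den Snap s(t) = -243·cos(3·t). Durch Einsetzen von t = 1.7281984454664985: s(1.7281984454664985) = -110.529108538422.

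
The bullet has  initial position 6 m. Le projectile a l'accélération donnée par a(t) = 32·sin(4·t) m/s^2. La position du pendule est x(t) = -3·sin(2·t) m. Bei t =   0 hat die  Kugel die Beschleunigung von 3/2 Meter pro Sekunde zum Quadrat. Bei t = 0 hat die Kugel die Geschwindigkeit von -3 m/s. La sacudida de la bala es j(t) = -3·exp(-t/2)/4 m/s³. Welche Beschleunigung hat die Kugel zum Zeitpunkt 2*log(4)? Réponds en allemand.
Wir müssen die Stammfunktion unserer Gleichung für den Ruck j(t) = -3·exp(-t/2)/4 1-mal finden. Mit ∫j(t)dt und Anwendung von a(0) = 3/2, finden wir a(t) = 3·exp(-t/2)/2. Wir haben die Beschleunigung a(t) = 3·exp(-t/2)/2. Durch Einsetzen von t = 2*log(4): a(2*log(4)) = 3/8.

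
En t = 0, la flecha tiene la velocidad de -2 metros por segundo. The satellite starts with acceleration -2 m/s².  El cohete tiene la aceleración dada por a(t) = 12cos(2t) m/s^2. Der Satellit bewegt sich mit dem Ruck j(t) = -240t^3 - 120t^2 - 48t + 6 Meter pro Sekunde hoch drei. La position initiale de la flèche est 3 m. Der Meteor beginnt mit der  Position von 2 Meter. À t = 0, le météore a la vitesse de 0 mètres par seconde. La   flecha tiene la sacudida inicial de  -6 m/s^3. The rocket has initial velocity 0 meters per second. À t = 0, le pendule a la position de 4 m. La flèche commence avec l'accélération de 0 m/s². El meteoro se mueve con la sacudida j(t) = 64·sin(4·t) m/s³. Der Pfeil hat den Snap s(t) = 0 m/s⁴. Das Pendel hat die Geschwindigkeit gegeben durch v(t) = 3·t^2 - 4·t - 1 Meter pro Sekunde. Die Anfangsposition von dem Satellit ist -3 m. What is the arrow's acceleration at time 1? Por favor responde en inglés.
To find the answer, we compute 2 integrals of s(t) = 0. Finding the integral of s(t) and using j(0) = -6: j(t) = -6. Integrating jerk and using the initial condition a(0) = 0, we get a(t) = -6·t. We have acceleration a(t) = -6·t. Substituting t = 1: a(1) = -6.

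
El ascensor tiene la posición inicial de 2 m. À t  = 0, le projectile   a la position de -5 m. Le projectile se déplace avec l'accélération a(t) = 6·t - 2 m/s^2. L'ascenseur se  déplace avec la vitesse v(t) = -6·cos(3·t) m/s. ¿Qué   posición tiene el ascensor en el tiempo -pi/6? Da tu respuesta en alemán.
Wir müssen unsere Gleichung für die Geschwindigkeit v(t) = -6·cos(3·t) 1-mal integrieren. Durch Integration von der Geschwindigkeit und Verwendung der Anfangsbedingung x(0) = 2, erhalten wir x(t) = 2 - 2·sin(3·t). Aus der Gleichung für die Position x(t) = 2 - 2·sin(3·t), setzen wir t = -pi/6 ein und erhalten x = 4.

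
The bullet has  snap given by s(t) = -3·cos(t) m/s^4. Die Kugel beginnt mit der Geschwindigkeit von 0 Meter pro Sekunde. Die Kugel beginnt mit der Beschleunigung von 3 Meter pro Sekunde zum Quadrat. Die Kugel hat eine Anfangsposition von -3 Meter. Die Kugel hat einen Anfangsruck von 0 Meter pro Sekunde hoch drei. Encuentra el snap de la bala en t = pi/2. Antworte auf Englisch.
From the given snap equation s(t) = -3·cos(t), we substitute t = pi/2 to get s = 0.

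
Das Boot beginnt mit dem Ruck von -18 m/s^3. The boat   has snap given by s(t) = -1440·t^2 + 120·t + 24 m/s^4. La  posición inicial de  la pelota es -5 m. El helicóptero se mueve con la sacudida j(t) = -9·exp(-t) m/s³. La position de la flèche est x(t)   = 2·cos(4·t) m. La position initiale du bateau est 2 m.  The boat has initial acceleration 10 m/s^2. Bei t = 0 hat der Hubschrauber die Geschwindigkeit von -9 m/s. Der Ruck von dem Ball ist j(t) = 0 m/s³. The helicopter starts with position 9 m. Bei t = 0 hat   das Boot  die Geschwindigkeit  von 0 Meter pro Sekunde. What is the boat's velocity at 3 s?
We need to integrate our snap equation s(t) = -1440·t^2 + 120·t + 24 3 times. Finding the integral of s(t) and using j(0) = -18: j(t) = -480·t^3 + 60·t^2 + 24·t - 18. Integrating jerk and using the initial condition a(0) = 10, we get a(t) = -120·t^4 + 20·t^3 + 12·t^2 - 18·t + 10. The antiderivative of acceleration, with v(0) = 0, gives velocity: v(t) = t·(-24·t^4 + 5·t^3 + 4·t^2 - 9·t + 10). From the given velocity equation v(t) = t·(-24·t^4 + 5·t^3 + 4·t^2 - 9·t + 10), we substitute t = 3 to get v = -5370.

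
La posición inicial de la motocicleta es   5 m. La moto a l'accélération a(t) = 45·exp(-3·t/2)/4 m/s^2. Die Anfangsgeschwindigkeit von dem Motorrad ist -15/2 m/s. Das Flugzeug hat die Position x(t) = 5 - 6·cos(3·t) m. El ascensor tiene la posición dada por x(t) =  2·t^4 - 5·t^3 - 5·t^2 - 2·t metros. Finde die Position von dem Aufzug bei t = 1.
Wir haben die Position x(t) = 2·t^4 - 5·t^3 - 5·t^2 - 2·t. Durch Einsetzen von t = 1: x(1) = -10.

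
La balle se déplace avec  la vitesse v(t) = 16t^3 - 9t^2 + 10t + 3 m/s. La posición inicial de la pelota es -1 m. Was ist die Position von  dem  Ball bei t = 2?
Ausgehend von der Geschwindigkeit v(t) = 16·t^3 - 9·t^2 + 10·t + 3, nehmen wir 1 Stammfunktion. Das Integral von der Geschwindigkeit ist die Position. Mit x(0) = -1 erhalten wir x(t) = 4·t^4 - 3·t^3 + 5·t^2 + 3·t - 1. Wir haben die Position x(t) = 4·t^4 - 3·t^3 + 5·t^2 + 3·t - 1. Durch Einsetzen von t = 2: x(2) = 65.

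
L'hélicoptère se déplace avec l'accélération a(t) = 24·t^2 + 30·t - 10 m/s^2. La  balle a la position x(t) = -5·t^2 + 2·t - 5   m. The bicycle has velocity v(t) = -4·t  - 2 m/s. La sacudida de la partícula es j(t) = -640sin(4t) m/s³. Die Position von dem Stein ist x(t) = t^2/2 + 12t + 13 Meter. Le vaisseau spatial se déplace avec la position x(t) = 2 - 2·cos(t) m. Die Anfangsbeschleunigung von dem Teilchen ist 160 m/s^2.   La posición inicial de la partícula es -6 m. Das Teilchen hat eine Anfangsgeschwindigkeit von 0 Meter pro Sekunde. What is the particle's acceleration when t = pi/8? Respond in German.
Wir müssen unsere Gleichung für den Ruck j(t) = -640·sin(4·t) 1-mal integrieren. Durch Integration von dem Ruck und Verwendung der Anfangsbedingung a(0) = 160, erhalten wir a(t) = 160·cos(4·t). Mit a(t) = 160·cos(4·t) und Einsetzen von t = pi/8, finden wir a = 0.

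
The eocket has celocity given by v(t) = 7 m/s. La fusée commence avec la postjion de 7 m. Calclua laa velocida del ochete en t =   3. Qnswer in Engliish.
We have velocity v(t) = 7. Substituting t = 3: v(3) = 7.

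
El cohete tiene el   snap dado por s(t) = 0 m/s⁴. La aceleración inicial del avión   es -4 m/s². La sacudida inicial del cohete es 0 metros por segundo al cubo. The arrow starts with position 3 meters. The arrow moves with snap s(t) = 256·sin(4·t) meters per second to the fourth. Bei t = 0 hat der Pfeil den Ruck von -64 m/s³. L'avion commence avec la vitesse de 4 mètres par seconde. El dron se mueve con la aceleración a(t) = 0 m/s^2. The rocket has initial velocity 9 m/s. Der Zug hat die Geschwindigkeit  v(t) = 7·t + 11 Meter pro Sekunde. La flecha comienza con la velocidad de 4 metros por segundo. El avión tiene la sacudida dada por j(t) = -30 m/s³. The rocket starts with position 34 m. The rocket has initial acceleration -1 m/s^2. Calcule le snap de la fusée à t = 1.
En utilisant s(t) = 0 et en substituant t = 1, nous trouvons s = 0.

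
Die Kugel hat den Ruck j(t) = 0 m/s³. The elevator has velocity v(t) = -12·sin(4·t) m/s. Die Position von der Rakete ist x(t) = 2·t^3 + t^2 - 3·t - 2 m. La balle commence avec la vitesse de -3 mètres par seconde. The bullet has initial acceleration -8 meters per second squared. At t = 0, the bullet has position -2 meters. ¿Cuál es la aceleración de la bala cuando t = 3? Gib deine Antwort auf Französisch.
En partant du jerk j(t) = 0, nous prenons 1 primitive. L'intégrale du jerk, avec a(0) = -8, donne l'accélération: a(t) = -8. En utilisant a(t) = -8 et en substituant t = 3, nous trouvons a = -8.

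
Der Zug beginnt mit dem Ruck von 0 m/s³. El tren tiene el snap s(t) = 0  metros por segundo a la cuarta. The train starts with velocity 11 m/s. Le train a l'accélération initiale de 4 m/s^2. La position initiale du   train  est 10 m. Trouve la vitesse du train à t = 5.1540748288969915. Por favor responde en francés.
Nous devons intégrer notre équation du snap s(t) = 0 3 fois. En intégrant le snap et en utilisant la condition initiale j(0) = 0, nous obtenons j(t) = 0. En prenant ∫j(t)dt et en appliquant a(0) = 4, nous trouvons a(t) = 4. En intégrant l'accélération et en utilisant la condition initiale v(0) = 11, nous obtenons v(t) = 4·t + 11. En utilisant v(t) = 4·t + 11 et en substituant t = 5.1540748288969915, nous trouvons v = 31.6162993155880.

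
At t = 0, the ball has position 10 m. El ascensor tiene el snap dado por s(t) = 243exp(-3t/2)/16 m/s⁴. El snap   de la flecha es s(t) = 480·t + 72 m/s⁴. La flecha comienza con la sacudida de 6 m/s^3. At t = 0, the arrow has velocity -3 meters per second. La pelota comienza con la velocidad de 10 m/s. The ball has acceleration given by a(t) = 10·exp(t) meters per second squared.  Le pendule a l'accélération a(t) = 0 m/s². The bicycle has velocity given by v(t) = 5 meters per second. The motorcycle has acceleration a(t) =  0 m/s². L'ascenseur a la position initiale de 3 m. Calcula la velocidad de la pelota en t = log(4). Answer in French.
Nous devons trouver l'intégrale de notre équation de l'accélération a(t) = 10·exp(t) 1 fois. La primitive de l'accélération, avec v(0) = 10, donne la vitesse: v(t) = 10·exp(t). En utilisant v(t) = 10·exp(t) et en substituant t = log(4), nous trouvons v = 40.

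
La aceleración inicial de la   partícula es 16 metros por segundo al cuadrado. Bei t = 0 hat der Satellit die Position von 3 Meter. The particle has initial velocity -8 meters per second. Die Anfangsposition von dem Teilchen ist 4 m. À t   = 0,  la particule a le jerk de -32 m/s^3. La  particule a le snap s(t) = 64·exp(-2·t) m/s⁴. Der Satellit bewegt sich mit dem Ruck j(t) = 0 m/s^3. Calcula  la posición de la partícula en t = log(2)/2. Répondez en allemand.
Wir müssen unsere Gleichung für den Snap s(t) = 64·exp(-2·t) 4-mal integrieren. Die Stammfunktion von dem Snap, mit j(0) = -32, ergibt den Ruck: j(t) = -32·exp(-2·t). Durch Integration von dem Ruck und Verwendung der Anfangsbedingung a(0) = 16, erhalten wir a(t) = 16·exp(-2·t). Die Stammfunktion von der Beschleunigung ist die Geschwindigkeit. Mit v(0) = -8 erhalten wir v(t) = -8·exp(-2·t). Die Stammfunktion von der Geschwindigkeit, mit x(0) = 4, ergibt die Position: x(t) = 4·exp(-2·t). Wir haben die Position x(t) = 4·exp(-2·t). Durch Einsetzen von t = log(2)/2: x(log(2)/2) = 2.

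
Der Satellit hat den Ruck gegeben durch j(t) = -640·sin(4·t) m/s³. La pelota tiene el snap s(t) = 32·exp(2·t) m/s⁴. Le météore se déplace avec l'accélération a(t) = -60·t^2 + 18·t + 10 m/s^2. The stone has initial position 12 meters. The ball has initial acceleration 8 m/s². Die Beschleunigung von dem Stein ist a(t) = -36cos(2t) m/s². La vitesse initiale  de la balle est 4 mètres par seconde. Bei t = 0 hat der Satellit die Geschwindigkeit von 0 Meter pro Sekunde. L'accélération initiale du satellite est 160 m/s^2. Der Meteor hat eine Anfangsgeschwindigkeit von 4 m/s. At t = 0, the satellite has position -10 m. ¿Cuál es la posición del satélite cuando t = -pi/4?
Partiendo de la sacudida j(t) = -640·sin(4·t), tomamos 3 antiderivadas. Integrando la sacudida y usando la condición inicial a(0) = 160, obtenemos a(t) = 160·cos(4·t). La integral de la aceleración, con v(0) = 0, da la velocidad: v(t) = 40·sin(4·t). La integral de la velocidad es la posición. Usando x(0) = -10, obtenemos x(t) = -10·cos(4·t). De la ecuación de la posición x(t) = -10·cos(4·t), sustituimos t = -pi/4 para obtener x = 10.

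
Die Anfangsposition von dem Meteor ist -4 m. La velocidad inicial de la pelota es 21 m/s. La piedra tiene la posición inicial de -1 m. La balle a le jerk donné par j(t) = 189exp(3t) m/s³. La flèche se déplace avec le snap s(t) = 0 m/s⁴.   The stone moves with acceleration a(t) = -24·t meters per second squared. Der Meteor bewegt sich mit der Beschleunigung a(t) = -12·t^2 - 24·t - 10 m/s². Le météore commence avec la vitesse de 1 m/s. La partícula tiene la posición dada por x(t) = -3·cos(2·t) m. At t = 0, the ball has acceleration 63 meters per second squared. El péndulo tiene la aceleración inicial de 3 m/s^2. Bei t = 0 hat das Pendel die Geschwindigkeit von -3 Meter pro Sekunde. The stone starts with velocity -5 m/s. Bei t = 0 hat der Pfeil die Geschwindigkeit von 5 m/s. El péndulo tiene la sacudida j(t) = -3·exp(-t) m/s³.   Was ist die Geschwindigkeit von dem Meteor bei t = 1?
Um dies zu lösen, müssen wir 1 Integral unserer Gleichung für die Beschleunigung a(t) = -12·t^2 - 24·t - 10 finden. Durch Integration von der Beschleunigung und Verwendung der Anfangsbedingung v(0) = 1, erhalten wir v(t) = -4·t^3 - 12·t^2 - 10·t + 1. Mit v(t) = -4·t^3 - 12·t^2 - 10·t + 1 und Einsetzen von t = 1, finden wir v = -25.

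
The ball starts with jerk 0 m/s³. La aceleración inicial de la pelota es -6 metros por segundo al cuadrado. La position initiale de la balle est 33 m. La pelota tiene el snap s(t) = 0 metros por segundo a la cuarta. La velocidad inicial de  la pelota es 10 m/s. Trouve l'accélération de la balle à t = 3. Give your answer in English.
To solve this, we need to take 2 antiderivatives of our snap equation s(t) = 0. The antiderivative of snap is jerk. Using j(0) = 0, we get j(t) = 0. The antiderivative of jerk is acceleration. Using a(0) = -6, we get a(t) = -6. Using a(t) = -6 and substituting t = 3, we find a = -6.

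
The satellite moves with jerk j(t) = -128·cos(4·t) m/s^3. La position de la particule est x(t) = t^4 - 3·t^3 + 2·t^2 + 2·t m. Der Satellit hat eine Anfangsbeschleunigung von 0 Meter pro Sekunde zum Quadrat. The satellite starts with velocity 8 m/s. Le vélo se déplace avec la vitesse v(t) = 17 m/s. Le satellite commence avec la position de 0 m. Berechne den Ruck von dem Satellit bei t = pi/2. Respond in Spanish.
Usando j(t) = -128·cos(4·t) y sustituyendo t = pi/2, encontramos j = -128.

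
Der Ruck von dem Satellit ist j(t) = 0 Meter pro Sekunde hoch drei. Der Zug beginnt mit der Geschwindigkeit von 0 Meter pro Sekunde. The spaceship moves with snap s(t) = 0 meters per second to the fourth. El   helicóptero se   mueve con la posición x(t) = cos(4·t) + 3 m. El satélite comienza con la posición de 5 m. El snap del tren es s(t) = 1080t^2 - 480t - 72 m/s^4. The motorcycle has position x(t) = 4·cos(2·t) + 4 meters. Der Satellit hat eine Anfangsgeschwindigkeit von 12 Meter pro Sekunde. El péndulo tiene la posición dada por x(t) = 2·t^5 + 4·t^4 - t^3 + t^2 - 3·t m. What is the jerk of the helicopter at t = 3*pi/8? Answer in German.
Wir müssen unsere Gleichung für die Position x(t) = cos(4·t) + 3 3-mal ableiten. Die Ableitung von der Position ergibt die Geschwindigkeit: v(t) = -4·sin(4·t). Mit d/dt von v(t) finden wir a(t) = -16·cos(4·t). Die Ableitung von der Beschleunigung ergibt den Ruck: j(t) = 64·sin(4·t). Aus der Gleichung für den Ruck j(t) = 64·sin(4·t), setzen wir t = 3*pi/8 ein und erhalten j = -64.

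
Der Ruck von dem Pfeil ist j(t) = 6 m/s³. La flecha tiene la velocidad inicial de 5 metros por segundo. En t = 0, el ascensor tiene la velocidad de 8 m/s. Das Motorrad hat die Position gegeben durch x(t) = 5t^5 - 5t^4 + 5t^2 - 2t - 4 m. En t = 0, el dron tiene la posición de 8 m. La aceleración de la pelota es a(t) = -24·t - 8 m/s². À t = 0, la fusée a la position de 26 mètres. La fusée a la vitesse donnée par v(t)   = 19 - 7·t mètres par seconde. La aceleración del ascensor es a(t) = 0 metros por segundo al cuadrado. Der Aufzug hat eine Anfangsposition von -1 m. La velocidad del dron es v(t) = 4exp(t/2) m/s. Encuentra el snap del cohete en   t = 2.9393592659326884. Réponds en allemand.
Wir müssen unsere Gleichung für die Geschwindigkeit v(t) = 19 - 7·t 3-mal ableiten. Mit d/dt von v(t) finden wir a(t) = -7. Die Ableitung von der Beschleunigung ergibt den Ruck: j(t) = 0. Die Ableitung von dem Ruck ergibt den Snap: s(t) = 0. Mit s(t) = 0 und Einsetzen von t = 2.9393592659326884, finden wir s = 0.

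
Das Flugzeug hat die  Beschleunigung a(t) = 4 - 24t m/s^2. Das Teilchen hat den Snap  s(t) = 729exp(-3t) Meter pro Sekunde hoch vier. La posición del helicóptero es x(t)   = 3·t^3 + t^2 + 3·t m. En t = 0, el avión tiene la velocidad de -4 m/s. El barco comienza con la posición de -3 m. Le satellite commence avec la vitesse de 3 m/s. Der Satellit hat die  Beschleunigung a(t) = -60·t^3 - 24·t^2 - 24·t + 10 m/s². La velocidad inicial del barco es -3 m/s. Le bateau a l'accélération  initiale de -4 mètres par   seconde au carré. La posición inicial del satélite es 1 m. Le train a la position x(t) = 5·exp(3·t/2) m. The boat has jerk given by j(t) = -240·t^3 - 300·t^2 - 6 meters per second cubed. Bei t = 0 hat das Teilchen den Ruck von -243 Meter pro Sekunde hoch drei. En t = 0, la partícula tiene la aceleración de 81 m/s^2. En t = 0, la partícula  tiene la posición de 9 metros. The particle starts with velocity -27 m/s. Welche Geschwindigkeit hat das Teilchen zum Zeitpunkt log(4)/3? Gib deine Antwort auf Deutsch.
Ausgehend von dem Snap s(t) = 729·exp(-3·t), nehmen wir 3 Integrale. Durch Integration von dem Snap und Verwendung der Anfangsbedingung j(0) = -243, erhalten wir j(t) = -243·exp(-3·t). Mit ∫j(t)dt und Anwendung von a(0) = 81, finden wir a(t) = 81·exp(-3·t). Mit ∫a(t)dt und Anwendung von v(0) = -27, finden wir v(t) = -27·exp(-3·t). Wir haben die Geschwindigkeit v(t) = -27·exp(-3·t). Durch Einsetzen von t = log(4)/3: v(log(4)/3) = -27/4.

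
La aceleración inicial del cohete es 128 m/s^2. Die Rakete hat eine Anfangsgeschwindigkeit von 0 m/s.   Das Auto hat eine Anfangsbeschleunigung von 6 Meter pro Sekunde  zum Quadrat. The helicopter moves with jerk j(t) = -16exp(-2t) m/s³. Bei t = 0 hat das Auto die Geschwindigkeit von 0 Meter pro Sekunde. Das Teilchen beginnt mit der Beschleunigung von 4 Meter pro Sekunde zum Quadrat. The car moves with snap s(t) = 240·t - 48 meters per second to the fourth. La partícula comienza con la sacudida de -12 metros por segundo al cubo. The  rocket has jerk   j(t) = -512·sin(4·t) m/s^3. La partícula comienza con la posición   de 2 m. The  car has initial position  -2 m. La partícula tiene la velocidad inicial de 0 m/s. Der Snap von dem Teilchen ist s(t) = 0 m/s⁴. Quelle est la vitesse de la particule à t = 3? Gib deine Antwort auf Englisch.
We must find the antiderivative of our snap equation s(t) = 0 3 times. The antiderivative of snap is jerk. Using j(0) = -12, we get j(t) = -12. Integrating jerk and using the initial condition a(0) = 4, we get a(t) = 4 - 12·t. Taking ∫a(t)dt and applying v(0) = 0, we find v(t) = 2·t·(2 - 3·t). We have velocity v(t) = 2·t·(2 - 3·t). Substituting t = 3: v(3) = -42.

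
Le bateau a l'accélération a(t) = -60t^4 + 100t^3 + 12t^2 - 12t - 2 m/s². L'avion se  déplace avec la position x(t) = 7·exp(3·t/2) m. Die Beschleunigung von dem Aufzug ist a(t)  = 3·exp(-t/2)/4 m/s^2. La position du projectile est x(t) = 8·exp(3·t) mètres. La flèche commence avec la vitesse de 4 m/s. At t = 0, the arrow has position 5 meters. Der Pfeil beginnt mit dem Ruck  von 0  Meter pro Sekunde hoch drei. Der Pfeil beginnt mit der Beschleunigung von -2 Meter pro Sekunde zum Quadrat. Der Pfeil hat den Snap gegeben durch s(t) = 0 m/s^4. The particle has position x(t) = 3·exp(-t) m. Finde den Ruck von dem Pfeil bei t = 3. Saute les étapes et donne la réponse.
Bei t = 3, j = 0.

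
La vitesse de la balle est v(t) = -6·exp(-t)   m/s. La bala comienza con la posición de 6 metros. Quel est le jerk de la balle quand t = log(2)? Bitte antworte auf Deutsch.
Wir müssen unsere Gleichung für die Geschwindigkeit v(t) = -6·exp(-t) 2-mal ableiten. Durch Ableiten von der Geschwindigkeit erhalten wir die Beschleunigung: a(t) = 6·exp(-t). Durch Ableiten von der Beschleunigung erhalten wir den Ruck: j(t) = -6·exp(-t). Aus der Gleichung für den Ruck j(t) = -6·exp(-t), setzen wir t = log(2) ein und erhalten j = -3.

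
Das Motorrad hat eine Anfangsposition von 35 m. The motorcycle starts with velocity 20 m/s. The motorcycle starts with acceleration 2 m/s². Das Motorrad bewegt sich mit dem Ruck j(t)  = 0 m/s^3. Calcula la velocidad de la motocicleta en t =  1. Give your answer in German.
Um dies zu lösen, müssen wir 2 Integrale unserer Gleichung für den Ruck j(t) = 0 finden. Das Integral von dem Ruck, mit a(0) = 2, ergibt die Beschleunigung: a(t) = 2. Mit ∫a(t)dt und Anwendung von v(0) = 20, finden wir v(t) = 2·t + 20. Wir haben die Geschwindigkeit v(t) = 2·t + 20. Durch Einsetzen von t = 1: v(1) = 22.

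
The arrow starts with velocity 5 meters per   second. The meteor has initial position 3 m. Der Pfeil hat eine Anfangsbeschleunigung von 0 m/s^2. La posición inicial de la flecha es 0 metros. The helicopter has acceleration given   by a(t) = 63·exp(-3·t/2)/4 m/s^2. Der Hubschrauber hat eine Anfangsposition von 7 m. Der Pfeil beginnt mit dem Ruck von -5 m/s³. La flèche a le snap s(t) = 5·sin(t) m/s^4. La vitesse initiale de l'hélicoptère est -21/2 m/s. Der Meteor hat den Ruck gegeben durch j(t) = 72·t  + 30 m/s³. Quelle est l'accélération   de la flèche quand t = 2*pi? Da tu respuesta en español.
Necesitamos integrar nuestra ecuación del snap s(t) = 5·sin(t) 2 veces. La antiderivada del snap es la sacudida. Usando j(0) = -5, obtenemos j(t) = -5·cos(t). Integrando la sacudida y usando la condición inicial a(0) = 0, obtenemos a(t) = -5·sin(t). De la ecuación de la aceleración a(t) = -5·sin(t), sustituimos t = 2*pi para obtener a = 0.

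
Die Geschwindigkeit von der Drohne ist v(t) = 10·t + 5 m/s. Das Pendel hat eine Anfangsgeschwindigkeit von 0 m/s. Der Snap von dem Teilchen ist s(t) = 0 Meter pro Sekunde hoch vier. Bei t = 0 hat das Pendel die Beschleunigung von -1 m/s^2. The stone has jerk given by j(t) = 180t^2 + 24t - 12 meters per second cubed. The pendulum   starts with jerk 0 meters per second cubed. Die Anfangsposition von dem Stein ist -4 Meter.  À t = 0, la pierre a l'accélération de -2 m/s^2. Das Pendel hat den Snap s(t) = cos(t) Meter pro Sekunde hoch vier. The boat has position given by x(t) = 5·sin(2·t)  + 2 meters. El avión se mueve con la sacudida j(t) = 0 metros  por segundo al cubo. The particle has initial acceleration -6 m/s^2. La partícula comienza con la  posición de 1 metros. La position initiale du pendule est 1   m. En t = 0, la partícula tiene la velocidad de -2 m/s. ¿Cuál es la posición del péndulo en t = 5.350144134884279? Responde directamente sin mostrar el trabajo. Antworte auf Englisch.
x(5.350144134884279) = 0.595393357089480.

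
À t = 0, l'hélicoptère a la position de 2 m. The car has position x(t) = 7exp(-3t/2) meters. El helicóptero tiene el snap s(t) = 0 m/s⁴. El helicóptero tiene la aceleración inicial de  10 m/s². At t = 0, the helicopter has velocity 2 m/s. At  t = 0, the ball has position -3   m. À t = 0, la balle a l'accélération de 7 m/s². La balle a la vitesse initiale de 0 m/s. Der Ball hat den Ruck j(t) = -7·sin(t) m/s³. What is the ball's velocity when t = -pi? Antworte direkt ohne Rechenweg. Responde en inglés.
v(-pi) = 0.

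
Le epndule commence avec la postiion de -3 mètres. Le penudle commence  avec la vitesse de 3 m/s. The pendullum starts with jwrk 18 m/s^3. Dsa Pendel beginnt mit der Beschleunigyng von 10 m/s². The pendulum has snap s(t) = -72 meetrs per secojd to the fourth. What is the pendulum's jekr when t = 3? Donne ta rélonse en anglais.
To solve this, we need to take 1 integral of our snap equation s(t) = -72. The antiderivative of snap is jerk. Using j(0) = 18, we get j(t) = 18 - 72·t. Using j(t) = 18 - 72·t and substituting t = 3, we find j = -198.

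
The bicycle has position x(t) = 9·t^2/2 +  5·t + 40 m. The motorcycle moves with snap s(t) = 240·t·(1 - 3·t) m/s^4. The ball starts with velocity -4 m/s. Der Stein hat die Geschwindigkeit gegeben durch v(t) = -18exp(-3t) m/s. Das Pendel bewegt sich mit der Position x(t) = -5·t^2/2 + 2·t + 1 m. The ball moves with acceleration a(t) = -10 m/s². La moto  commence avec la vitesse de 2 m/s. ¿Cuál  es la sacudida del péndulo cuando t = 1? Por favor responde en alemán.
Um dies zu lösen, müssen wir 3 Ableitungen unserer Gleichung für die Position x(t) = -5·t^2/2 + 2·t + 1 nehmen. Mit d/dt von x(t) finden wir v(t) = 2 - 5·t. Durch Ableiten von der Geschwindigkeit erhalten wir die Beschleunigung: a(t) = -5. Mit d/dt von a(t) finden wir j(t) = 0. Mit j(t) = 0 und Einsetzen von t = 1, finden wir j = 0.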